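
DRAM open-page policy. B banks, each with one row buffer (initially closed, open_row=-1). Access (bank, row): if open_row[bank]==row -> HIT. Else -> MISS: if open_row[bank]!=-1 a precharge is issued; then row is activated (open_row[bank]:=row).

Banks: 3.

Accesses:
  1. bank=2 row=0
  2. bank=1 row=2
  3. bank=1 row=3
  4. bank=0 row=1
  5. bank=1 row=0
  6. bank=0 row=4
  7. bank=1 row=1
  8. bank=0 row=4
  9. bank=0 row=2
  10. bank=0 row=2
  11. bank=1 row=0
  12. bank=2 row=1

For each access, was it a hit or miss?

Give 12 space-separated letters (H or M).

Answer: M M M M M M M H M H M M

Derivation:
Acc 1: bank2 row0 -> MISS (open row0); precharges=0
Acc 2: bank1 row2 -> MISS (open row2); precharges=0
Acc 3: bank1 row3 -> MISS (open row3); precharges=1
Acc 4: bank0 row1 -> MISS (open row1); precharges=1
Acc 5: bank1 row0 -> MISS (open row0); precharges=2
Acc 6: bank0 row4 -> MISS (open row4); precharges=3
Acc 7: bank1 row1 -> MISS (open row1); precharges=4
Acc 8: bank0 row4 -> HIT
Acc 9: bank0 row2 -> MISS (open row2); precharges=5
Acc 10: bank0 row2 -> HIT
Acc 11: bank1 row0 -> MISS (open row0); precharges=6
Acc 12: bank2 row1 -> MISS (open row1); precharges=7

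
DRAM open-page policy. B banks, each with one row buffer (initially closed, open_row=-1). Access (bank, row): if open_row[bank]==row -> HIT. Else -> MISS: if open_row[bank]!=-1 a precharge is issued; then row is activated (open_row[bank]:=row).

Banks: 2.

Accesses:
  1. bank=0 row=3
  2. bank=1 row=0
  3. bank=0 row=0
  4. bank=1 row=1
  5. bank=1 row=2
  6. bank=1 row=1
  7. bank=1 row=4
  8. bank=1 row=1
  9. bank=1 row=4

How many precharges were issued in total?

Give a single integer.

Answer: 7

Derivation:
Acc 1: bank0 row3 -> MISS (open row3); precharges=0
Acc 2: bank1 row0 -> MISS (open row0); precharges=0
Acc 3: bank0 row0 -> MISS (open row0); precharges=1
Acc 4: bank1 row1 -> MISS (open row1); precharges=2
Acc 5: bank1 row2 -> MISS (open row2); precharges=3
Acc 6: bank1 row1 -> MISS (open row1); precharges=4
Acc 7: bank1 row4 -> MISS (open row4); precharges=5
Acc 8: bank1 row1 -> MISS (open row1); precharges=6
Acc 9: bank1 row4 -> MISS (open row4); precharges=7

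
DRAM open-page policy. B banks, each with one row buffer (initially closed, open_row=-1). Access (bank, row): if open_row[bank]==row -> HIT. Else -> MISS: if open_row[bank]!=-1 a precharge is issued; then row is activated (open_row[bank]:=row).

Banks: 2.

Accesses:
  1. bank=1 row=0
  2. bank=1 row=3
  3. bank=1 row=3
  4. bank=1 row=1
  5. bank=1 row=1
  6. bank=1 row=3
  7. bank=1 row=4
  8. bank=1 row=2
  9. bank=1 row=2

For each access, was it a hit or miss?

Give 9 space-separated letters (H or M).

Acc 1: bank1 row0 -> MISS (open row0); precharges=0
Acc 2: bank1 row3 -> MISS (open row3); precharges=1
Acc 3: bank1 row3 -> HIT
Acc 4: bank1 row1 -> MISS (open row1); precharges=2
Acc 5: bank1 row1 -> HIT
Acc 6: bank1 row3 -> MISS (open row3); precharges=3
Acc 7: bank1 row4 -> MISS (open row4); precharges=4
Acc 8: bank1 row2 -> MISS (open row2); precharges=5
Acc 9: bank1 row2 -> HIT

Answer: M M H M H M M M H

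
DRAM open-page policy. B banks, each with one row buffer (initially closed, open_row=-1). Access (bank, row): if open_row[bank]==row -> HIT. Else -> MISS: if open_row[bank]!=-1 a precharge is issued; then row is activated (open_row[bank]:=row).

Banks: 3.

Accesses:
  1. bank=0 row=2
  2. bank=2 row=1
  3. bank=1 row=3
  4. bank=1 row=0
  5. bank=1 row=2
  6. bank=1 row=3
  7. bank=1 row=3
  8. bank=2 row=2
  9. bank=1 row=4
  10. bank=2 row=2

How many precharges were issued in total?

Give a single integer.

Answer: 5

Derivation:
Acc 1: bank0 row2 -> MISS (open row2); precharges=0
Acc 2: bank2 row1 -> MISS (open row1); precharges=0
Acc 3: bank1 row3 -> MISS (open row3); precharges=0
Acc 4: bank1 row0 -> MISS (open row0); precharges=1
Acc 5: bank1 row2 -> MISS (open row2); precharges=2
Acc 6: bank1 row3 -> MISS (open row3); precharges=3
Acc 7: bank1 row3 -> HIT
Acc 8: bank2 row2 -> MISS (open row2); precharges=4
Acc 9: bank1 row4 -> MISS (open row4); precharges=5
Acc 10: bank2 row2 -> HIT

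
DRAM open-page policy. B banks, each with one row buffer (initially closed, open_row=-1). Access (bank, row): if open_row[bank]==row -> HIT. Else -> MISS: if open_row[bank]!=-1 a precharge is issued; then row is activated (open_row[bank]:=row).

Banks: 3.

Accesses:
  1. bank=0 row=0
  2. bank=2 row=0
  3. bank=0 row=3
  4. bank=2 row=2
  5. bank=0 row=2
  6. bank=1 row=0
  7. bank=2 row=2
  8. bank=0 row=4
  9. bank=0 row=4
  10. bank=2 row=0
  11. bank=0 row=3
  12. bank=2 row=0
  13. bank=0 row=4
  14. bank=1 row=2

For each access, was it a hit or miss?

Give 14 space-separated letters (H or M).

Answer: M M M M M M H M H M M H M M

Derivation:
Acc 1: bank0 row0 -> MISS (open row0); precharges=0
Acc 2: bank2 row0 -> MISS (open row0); precharges=0
Acc 3: bank0 row3 -> MISS (open row3); precharges=1
Acc 4: bank2 row2 -> MISS (open row2); precharges=2
Acc 5: bank0 row2 -> MISS (open row2); precharges=3
Acc 6: bank1 row0 -> MISS (open row0); precharges=3
Acc 7: bank2 row2 -> HIT
Acc 8: bank0 row4 -> MISS (open row4); precharges=4
Acc 9: bank0 row4 -> HIT
Acc 10: bank2 row0 -> MISS (open row0); precharges=5
Acc 11: bank0 row3 -> MISS (open row3); precharges=6
Acc 12: bank2 row0 -> HIT
Acc 13: bank0 row4 -> MISS (open row4); precharges=7
Acc 14: bank1 row2 -> MISS (open row2); precharges=8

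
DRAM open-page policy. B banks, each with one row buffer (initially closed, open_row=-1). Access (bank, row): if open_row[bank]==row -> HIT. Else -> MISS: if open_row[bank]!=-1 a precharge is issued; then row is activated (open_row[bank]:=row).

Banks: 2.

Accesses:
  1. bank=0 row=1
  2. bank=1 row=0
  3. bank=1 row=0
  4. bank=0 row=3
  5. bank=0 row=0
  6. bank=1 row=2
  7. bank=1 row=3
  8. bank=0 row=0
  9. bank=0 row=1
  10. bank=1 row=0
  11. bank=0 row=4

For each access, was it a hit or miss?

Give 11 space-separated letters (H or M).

Answer: M M H M M M M H M M M

Derivation:
Acc 1: bank0 row1 -> MISS (open row1); precharges=0
Acc 2: bank1 row0 -> MISS (open row0); precharges=0
Acc 3: bank1 row0 -> HIT
Acc 4: bank0 row3 -> MISS (open row3); precharges=1
Acc 5: bank0 row0 -> MISS (open row0); precharges=2
Acc 6: bank1 row2 -> MISS (open row2); precharges=3
Acc 7: bank1 row3 -> MISS (open row3); precharges=4
Acc 8: bank0 row0 -> HIT
Acc 9: bank0 row1 -> MISS (open row1); precharges=5
Acc 10: bank1 row0 -> MISS (open row0); precharges=6
Acc 11: bank0 row4 -> MISS (open row4); precharges=7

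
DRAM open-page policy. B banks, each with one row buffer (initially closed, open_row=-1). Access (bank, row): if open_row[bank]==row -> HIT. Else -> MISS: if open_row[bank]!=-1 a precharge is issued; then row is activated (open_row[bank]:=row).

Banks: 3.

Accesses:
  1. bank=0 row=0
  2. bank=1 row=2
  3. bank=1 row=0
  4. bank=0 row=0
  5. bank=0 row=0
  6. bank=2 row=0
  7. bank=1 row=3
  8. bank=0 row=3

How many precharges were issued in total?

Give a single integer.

Acc 1: bank0 row0 -> MISS (open row0); precharges=0
Acc 2: bank1 row2 -> MISS (open row2); precharges=0
Acc 3: bank1 row0 -> MISS (open row0); precharges=1
Acc 4: bank0 row0 -> HIT
Acc 5: bank0 row0 -> HIT
Acc 6: bank2 row0 -> MISS (open row0); precharges=1
Acc 7: bank1 row3 -> MISS (open row3); precharges=2
Acc 8: bank0 row3 -> MISS (open row3); precharges=3

Answer: 3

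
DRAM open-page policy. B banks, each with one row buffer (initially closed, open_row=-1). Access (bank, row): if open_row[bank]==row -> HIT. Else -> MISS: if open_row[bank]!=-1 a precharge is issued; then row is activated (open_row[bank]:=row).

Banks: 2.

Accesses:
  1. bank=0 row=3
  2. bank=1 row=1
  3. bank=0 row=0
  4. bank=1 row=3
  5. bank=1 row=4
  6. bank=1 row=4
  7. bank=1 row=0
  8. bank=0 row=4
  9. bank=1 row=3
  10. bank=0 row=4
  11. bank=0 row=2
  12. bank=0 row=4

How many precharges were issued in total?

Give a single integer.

Acc 1: bank0 row3 -> MISS (open row3); precharges=0
Acc 2: bank1 row1 -> MISS (open row1); precharges=0
Acc 3: bank0 row0 -> MISS (open row0); precharges=1
Acc 4: bank1 row3 -> MISS (open row3); precharges=2
Acc 5: bank1 row4 -> MISS (open row4); precharges=3
Acc 6: bank1 row4 -> HIT
Acc 7: bank1 row0 -> MISS (open row0); precharges=4
Acc 8: bank0 row4 -> MISS (open row4); precharges=5
Acc 9: bank1 row3 -> MISS (open row3); precharges=6
Acc 10: bank0 row4 -> HIT
Acc 11: bank0 row2 -> MISS (open row2); precharges=7
Acc 12: bank0 row4 -> MISS (open row4); precharges=8

Answer: 8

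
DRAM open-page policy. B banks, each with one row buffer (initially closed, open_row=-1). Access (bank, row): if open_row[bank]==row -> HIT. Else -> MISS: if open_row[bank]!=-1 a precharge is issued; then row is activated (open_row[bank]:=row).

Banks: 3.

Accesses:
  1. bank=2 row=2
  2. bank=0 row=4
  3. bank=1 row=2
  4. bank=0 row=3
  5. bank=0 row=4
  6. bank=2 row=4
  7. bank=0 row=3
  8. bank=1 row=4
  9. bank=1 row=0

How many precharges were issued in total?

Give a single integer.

Answer: 6

Derivation:
Acc 1: bank2 row2 -> MISS (open row2); precharges=0
Acc 2: bank0 row4 -> MISS (open row4); precharges=0
Acc 3: bank1 row2 -> MISS (open row2); precharges=0
Acc 4: bank0 row3 -> MISS (open row3); precharges=1
Acc 5: bank0 row4 -> MISS (open row4); precharges=2
Acc 6: bank2 row4 -> MISS (open row4); precharges=3
Acc 7: bank0 row3 -> MISS (open row3); precharges=4
Acc 8: bank1 row4 -> MISS (open row4); precharges=5
Acc 9: bank1 row0 -> MISS (open row0); precharges=6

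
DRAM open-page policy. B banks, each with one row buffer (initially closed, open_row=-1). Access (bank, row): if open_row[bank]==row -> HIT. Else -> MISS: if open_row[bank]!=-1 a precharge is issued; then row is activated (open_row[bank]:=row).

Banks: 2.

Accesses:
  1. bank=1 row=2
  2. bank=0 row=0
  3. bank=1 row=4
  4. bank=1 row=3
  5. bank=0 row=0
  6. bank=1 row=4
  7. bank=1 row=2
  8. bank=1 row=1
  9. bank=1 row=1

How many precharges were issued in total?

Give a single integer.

Answer: 5

Derivation:
Acc 1: bank1 row2 -> MISS (open row2); precharges=0
Acc 2: bank0 row0 -> MISS (open row0); precharges=0
Acc 3: bank1 row4 -> MISS (open row4); precharges=1
Acc 4: bank1 row3 -> MISS (open row3); precharges=2
Acc 5: bank0 row0 -> HIT
Acc 6: bank1 row4 -> MISS (open row4); precharges=3
Acc 7: bank1 row2 -> MISS (open row2); precharges=4
Acc 8: bank1 row1 -> MISS (open row1); precharges=5
Acc 9: bank1 row1 -> HIT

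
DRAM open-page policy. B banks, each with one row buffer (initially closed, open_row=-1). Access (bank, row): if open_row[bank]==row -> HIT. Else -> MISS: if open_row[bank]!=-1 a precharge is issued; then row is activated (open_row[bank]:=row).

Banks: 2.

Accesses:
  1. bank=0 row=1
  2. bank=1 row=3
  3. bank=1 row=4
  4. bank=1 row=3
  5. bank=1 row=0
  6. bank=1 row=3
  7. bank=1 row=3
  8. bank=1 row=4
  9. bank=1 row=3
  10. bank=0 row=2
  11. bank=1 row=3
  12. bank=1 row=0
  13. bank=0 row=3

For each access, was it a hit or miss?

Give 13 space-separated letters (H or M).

Acc 1: bank0 row1 -> MISS (open row1); precharges=0
Acc 2: bank1 row3 -> MISS (open row3); precharges=0
Acc 3: bank1 row4 -> MISS (open row4); precharges=1
Acc 4: bank1 row3 -> MISS (open row3); precharges=2
Acc 5: bank1 row0 -> MISS (open row0); precharges=3
Acc 6: bank1 row3 -> MISS (open row3); precharges=4
Acc 7: bank1 row3 -> HIT
Acc 8: bank1 row4 -> MISS (open row4); precharges=5
Acc 9: bank1 row3 -> MISS (open row3); precharges=6
Acc 10: bank0 row2 -> MISS (open row2); precharges=7
Acc 11: bank1 row3 -> HIT
Acc 12: bank1 row0 -> MISS (open row0); precharges=8
Acc 13: bank0 row3 -> MISS (open row3); precharges=9

Answer: M M M M M M H M M M H M M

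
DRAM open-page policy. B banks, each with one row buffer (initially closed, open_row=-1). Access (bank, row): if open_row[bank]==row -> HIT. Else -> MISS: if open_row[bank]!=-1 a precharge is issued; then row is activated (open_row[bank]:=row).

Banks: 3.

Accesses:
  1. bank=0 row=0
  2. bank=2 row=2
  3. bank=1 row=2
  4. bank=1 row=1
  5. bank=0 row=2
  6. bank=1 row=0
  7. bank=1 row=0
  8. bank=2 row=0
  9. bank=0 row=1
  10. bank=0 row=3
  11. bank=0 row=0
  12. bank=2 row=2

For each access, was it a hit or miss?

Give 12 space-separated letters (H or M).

Answer: M M M M M M H M M M M M

Derivation:
Acc 1: bank0 row0 -> MISS (open row0); precharges=0
Acc 2: bank2 row2 -> MISS (open row2); precharges=0
Acc 3: bank1 row2 -> MISS (open row2); precharges=0
Acc 4: bank1 row1 -> MISS (open row1); precharges=1
Acc 5: bank0 row2 -> MISS (open row2); precharges=2
Acc 6: bank1 row0 -> MISS (open row0); precharges=3
Acc 7: bank1 row0 -> HIT
Acc 8: bank2 row0 -> MISS (open row0); precharges=4
Acc 9: bank0 row1 -> MISS (open row1); precharges=5
Acc 10: bank0 row3 -> MISS (open row3); precharges=6
Acc 11: bank0 row0 -> MISS (open row0); precharges=7
Acc 12: bank2 row2 -> MISS (open row2); precharges=8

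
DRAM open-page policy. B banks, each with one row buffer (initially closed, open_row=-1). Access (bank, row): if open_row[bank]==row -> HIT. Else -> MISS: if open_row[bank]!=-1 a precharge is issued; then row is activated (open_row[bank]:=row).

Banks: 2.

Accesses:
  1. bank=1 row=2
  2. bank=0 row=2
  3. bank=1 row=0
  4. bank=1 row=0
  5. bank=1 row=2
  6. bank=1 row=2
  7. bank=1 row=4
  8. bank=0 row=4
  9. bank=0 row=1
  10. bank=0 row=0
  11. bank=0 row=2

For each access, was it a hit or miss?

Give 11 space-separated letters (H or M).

Answer: M M M H M H M M M M M

Derivation:
Acc 1: bank1 row2 -> MISS (open row2); precharges=0
Acc 2: bank0 row2 -> MISS (open row2); precharges=0
Acc 3: bank1 row0 -> MISS (open row0); precharges=1
Acc 4: bank1 row0 -> HIT
Acc 5: bank1 row2 -> MISS (open row2); precharges=2
Acc 6: bank1 row2 -> HIT
Acc 7: bank1 row4 -> MISS (open row4); precharges=3
Acc 8: bank0 row4 -> MISS (open row4); precharges=4
Acc 9: bank0 row1 -> MISS (open row1); precharges=5
Acc 10: bank0 row0 -> MISS (open row0); precharges=6
Acc 11: bank0 row2 -> MISS (open row2); precharges=7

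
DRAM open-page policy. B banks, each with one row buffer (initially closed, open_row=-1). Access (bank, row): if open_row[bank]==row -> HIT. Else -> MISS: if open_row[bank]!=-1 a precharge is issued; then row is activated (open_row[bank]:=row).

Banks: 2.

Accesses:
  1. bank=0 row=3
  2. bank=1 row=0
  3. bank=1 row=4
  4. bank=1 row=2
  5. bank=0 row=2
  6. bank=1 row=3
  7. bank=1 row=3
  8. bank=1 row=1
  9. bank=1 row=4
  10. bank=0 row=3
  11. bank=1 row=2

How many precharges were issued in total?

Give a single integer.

Acc 1: bank0 row3 -> MISS (open row3); precharges=0
Acc 2: bank1 row0 -> MISS (open row0); precharges=0
Acc 3: bank1 row4 -> MISS (open row4); precharges=1
Acc 4: bank1 row2 -> MISS (open row2); precharges=2
Acc 5: bank0 row2 -> MISS (open row2); precharges=3
Acc 6: bank1 row3 -> MISS (open row3); precharges=4
Acc 7: bank1 row3 -> HIT
Acc 8: bank1 row1 -> MISS (open row1); precharges=5
Acc 9: bank1 row4 -> MISS (open row4); precharges=6
Acc 10: bank0 row3 -> MISS (open row3); precharges=7
Acc 11: bank1 row2 -> MISS (open row2); precharges=8

Answer: 8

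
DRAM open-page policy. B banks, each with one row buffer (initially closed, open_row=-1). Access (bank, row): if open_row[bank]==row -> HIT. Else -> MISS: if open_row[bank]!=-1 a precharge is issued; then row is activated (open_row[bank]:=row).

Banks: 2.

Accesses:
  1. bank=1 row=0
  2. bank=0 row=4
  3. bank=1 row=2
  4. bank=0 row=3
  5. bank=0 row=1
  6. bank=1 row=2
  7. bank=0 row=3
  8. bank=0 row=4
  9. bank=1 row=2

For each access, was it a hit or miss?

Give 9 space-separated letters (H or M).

Answer: M M M M M H M M H

Derivation:
Acc 1: bank1 row0 -> MISS (open row0); precharges=0
Acc 2: bank0 row4 -> MISS (open row4); precharges=0
Acc 3: bank1 row2 -> MISS (open row2); precharges=1
Acc 4: bank0 row3 -> MISS (open row3); precharges=2
Acc 5: bank0 row1 -> MISS (open row1); precharges=3
Acc 6: bank1 row2 -> HIT
Acc 7: bank0 row3 -> MISS (open row3); precharges=4
Acc 8: bank0 row4 -> MISS (open row4); precharges=5
Acc 9: bank1 row2 -> HIT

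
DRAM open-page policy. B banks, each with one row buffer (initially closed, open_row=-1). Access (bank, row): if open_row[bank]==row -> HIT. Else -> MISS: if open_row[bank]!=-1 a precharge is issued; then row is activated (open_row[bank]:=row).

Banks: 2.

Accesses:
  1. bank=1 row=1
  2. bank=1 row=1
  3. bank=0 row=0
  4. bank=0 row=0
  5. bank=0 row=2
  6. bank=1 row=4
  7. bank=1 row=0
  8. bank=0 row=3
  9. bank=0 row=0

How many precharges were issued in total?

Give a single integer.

Acc 1: bank1 row1 -> MISS (open row1); precharges=0
Acc 2: bank1 row1 -> HIT
Acc 3: bank0 row0 -> MISS (open row0); precharges=0
Acc 4: bank0 row0 -> HIT
Acc 5: bank0 row2 -> MISS (open row2); precharges=1
Acc 6: bank1 row4 -> MISS (open row4); precharges=2
Acc 7: bank1 row0 -> MISS (open row0); precharges=3
Acc 8: bank0 row3 -> MISS (open row3); precharges=4
Acc 9: bank0 row0 -> MISS (open row0); precharges=5

Answer: 5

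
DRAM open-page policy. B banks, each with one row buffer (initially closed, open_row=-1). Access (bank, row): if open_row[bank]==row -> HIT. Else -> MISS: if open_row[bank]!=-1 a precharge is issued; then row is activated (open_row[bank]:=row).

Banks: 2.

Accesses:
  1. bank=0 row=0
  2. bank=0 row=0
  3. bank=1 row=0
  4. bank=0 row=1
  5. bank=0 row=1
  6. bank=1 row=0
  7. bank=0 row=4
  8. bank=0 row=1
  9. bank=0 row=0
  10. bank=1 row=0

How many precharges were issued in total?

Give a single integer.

Answer: 4

Derivation:
Acc 1: bank0 row0 -> MISS (open row0); precharges=0
Acc 2: bank0 row0 -> HIT
Acc 3: bank1 row0 -> MISS (open row0); precharges=0
Acc 4: bank0 row1 -> MISS (open row1); precharges=1
Acc 5: bank0 row1 -> HIT
Acc 6: bank1 row0 -> HIT
Acc 7: bank0 row4 -> MISS (open row4); precharges=2
Acc 8: bank0 row1 -> MISS (open row1); precharges=3
Acc 9: bank0 row0 -> MISS (open row0); precharges=4
Acc 10: bank1 row0 -> HIT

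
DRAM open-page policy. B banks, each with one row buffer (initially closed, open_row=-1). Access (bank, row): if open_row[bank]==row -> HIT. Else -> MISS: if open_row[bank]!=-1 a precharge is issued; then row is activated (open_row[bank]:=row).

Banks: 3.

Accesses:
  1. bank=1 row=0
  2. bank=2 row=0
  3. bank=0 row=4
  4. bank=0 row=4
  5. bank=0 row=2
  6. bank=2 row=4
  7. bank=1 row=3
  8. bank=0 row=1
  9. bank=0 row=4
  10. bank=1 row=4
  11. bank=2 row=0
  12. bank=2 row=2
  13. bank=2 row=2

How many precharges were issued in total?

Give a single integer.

Acc 1: bank1 row0 -> MISS (open row0); precharges=0
Acc 2: bank2 row0 -> MISS (open row0); precharges=0
Acc 3: bank0 row4 -> MISS (open row4); precharges=0
Acc 4: bank0 row4 -> HIT
Acc 5: bank0 row2 -> MISS (open row2); precharges=1
Acc 6: bank2 row4 -> MISS (open row4); precharges=2
Acc 7: bank1 row3 -> MISS (open row3); precharges=3
Acc 8: bank0 row1 -> MISS (open row1); precharges=4
Acc 9: bank0 row4 -> MISS (open row4); precharges=5
Acc 10: bank1 row4 -> MISS (open row4); precharges=6
Acc 11: bank2 row0 -> MISS (open row0); precharges=7
Acc 12: bank2 row2 -> MISS (open row2); precharges=8
Acc 13: bank2 row2 -> HIT

Answer: 8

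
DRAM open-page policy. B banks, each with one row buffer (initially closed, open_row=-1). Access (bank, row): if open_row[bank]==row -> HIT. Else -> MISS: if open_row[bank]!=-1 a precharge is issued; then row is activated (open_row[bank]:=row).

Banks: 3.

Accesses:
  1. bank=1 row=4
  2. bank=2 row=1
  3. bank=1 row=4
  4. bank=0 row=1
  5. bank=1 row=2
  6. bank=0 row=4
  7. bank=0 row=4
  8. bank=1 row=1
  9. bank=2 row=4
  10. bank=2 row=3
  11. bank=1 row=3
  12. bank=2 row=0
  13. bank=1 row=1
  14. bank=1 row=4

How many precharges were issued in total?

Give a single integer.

Acc 1: bank1 row4 -> MISS (open row4); precharges=0
Acc 2: bank2 row1 -> MISS (open row1); precharges=0
Acc 3: bank1 row4 -> HIT
Acc 4: bank0 row1 -> MISS (open row1); precharges=0
Acc 5: bank1 row2 -> MISS (open row2); precharges=1
Acc 6: bank0 row4 -> MISS (open row4); precharges=2
Acc 7: bank0 row4 -> HIT
Acc 8: bank1 row1 -> MISS (open row1); precharges=3
Acc 9: bank2 row4 -> MISS (open row4); precharges=4
Acc 10: bank2 row3 -> MISS (open row3); precharges=5
Acc 11: bank1 row3 -> MISS (open row3); precharges=6
Acc 12: bank2 row0 -> MISS (open row0); precharges=7
Acc 13: bank1 row1 -> MISS (open row1); precharges=8
Acc 14: bank1 row4 -> MISS (open row4); precharges=9

Answer: 9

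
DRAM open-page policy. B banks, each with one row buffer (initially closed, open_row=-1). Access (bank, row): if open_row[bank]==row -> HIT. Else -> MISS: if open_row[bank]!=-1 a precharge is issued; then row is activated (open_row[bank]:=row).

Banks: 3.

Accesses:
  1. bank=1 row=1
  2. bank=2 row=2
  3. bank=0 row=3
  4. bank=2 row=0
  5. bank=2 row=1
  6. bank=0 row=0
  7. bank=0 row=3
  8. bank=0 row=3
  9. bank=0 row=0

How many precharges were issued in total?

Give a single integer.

Acc 1: bank1 row1 -> MISS (open row1); precharges=0
Acc 2: bank2 row2 -> MISS (open row2); precharges=0
Acc 3: bank0 row3 -> MISS (open row3); precharges=0
Acc 4: bank2 row0 -> MISS (open row0); precharges=1
Acc 5: bank2 row1 -> MISS (open row1); precharges=2
Acc 6: bank0 row0 -> MISS (open row0); precharges=3
Acc 7: bank0 row3 -> MISS (open row3); precharges=4
Acc 8: bank0 row3 -> HIT
Acc 9: bank0 row0 -> MISS (open row0); precharges=5

Answer: 5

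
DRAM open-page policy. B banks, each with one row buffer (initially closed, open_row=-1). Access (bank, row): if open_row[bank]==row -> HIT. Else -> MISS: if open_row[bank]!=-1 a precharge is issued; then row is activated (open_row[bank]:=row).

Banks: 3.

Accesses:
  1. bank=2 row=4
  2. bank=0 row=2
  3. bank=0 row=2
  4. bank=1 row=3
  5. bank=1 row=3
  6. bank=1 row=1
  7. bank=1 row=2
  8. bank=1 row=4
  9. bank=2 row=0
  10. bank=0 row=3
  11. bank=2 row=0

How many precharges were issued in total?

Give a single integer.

Acc 1: bank2 row4 -> MISS (open row4); precharges=0
Acc 2: bank0 row2 -> MISS (open row2); precharges=0
Acc 3: bank0 row2 -> HIT
Acc 4: bank1 row3 -> MISS (open row3); precharges=0
Acc 5: bank1 row3 -> HIT
Acc 6: bank1 row1 -> MISS (open row1); precharges=1
Acc 7: bank1 row2 -> MISS (open row2); precharges=2
Acc 8: bank1 row4 -> MISS (open row4); precharges=3
Acc 9: bank2 row0 -> MISS (open row0); precharges=4
Acc 10: bank0 row3 -> MISS (open row3); precharges=5
Acc 11: bank2 row0 -> HIT

Answer: 5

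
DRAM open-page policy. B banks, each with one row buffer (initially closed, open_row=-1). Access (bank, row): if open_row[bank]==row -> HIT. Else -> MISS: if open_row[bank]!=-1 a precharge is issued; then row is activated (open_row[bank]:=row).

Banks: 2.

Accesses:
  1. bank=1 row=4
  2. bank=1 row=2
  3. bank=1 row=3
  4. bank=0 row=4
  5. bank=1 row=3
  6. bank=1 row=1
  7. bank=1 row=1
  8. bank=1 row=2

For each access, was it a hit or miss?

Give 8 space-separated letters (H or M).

Acc 1: bank1 row4 -> MISS (open row4); precharges=0
Acc 2: bank1 row2 -> MISS (open row2); precharges=1
Acc 3: bank1 row3 -> MISS (open row3); precharges=2
Acc 4: bank0 row4 -> MISS (open row4); precharges=2
Acc 5: bank1 row3 -> HIT
Acc 6: bank1 row1 -> MISS (open row1); precharges=3
Acc 7: bank1 row1 -> HIT
Acc 8: bank1 row2 -> MISS (open row2); precharges=4

Answer: M M M M H M H M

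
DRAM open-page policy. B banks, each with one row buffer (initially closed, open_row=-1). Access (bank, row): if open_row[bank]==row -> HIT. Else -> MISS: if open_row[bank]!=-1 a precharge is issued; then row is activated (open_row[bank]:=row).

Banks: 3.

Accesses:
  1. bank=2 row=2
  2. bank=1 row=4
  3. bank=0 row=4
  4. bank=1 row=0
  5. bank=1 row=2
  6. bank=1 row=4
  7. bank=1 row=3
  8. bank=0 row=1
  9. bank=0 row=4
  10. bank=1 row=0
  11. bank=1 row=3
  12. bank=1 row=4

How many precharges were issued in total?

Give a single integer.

Acc 1: bank2 row2 -> MISS (open row2); precharges=0
Acc 2: bank1 row4 -> MISS (open row4); precharges=0
Acc 3: bank0 row4 -> MISS (open row4); precharges=0
Acc 4: bank1 row0 -> MISS (open row0); precharges=1
Acc 5: bank1 row2 -> MISS (open row2); precharges=2
Acc 6: bank1 row4 -> MISS (open row4); precharges=3
Acc 7: bank1 row3 -> MISS (open row3); precharges=4
Acc 8: bank0 row1 -> MISS (open row1); precharges=5
Acc 9: bank0 row4 -> MISS (open row4); precharges=6
Acc 10: bank1 row0 -> MISS (open row0); precharges=7
Acc 11: bank1 row3 -> MISS (open row3); precharges=8
Acc 12: bank1 row4 -> MISS (open row4); precharges=9

Answer: 9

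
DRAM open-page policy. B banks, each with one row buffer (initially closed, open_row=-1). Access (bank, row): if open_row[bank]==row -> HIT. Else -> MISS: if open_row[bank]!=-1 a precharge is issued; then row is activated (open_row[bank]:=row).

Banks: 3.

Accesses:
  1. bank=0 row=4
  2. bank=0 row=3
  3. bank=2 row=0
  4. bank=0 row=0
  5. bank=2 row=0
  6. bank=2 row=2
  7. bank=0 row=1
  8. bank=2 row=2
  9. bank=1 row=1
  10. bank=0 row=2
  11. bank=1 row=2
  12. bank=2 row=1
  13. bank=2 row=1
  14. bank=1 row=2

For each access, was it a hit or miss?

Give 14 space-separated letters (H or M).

Acc 1: bank0 row4 -> MISS (open row4); precharges=0
Acc 2: bank0 row3 -> MISS (open row3); precharges=1
Acc 3: bank2 row0 -> MISS (open row0); precharges=1
Acc 4: bank0 row0 -> MISS (open row0); precharges=2
Acc 5: bank2 row0 -> HIT
Acc 6: bank2 row2 -> MISS (open row2); precharges=3
Acc 7: bank0 row1 -> MISS (open row1); precharges=4
Acc 8: bank2 row2 -> HIT
Acc 9: bank1 row1 -> MISS (open row1); precharges=4
Acc 10: bank0 row2 -> MISS (open row2); precharges=5
Acc 11: bank1 row2 -> MISS (open row2); precharges=6
Acc 12: bank2 row1 -> MISS (open row1); precharges=7
Acc 13: bank2 row1 -> HIT
Acc 14: bank1 row2 -> HIT

Answer: M M M M H M M H M M M M H H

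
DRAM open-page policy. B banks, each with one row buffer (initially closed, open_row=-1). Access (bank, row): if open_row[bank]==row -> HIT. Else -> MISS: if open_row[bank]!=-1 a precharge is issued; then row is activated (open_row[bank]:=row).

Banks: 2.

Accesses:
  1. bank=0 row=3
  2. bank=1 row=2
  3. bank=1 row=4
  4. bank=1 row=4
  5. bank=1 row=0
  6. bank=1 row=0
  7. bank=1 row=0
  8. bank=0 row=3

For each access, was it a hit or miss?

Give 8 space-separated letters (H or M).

Acc 1: bank0 row3 -> MISS (open row3); precharges=0
Acc 2: bank1 row2 -> MISS (open row2); precharges=0
Acc 3: bank1 row4 -> MISS (open row4); precharges=1
Acc 4: bank1 row4 -> HIT
Acc 5: bank1 row0 -> MISS (open row0); precharges=2
Acc 6: bank1 row0 -> HIT
Acc 7: bank1 row0 -> HIT
Acc 8: bank0 row3 -> HIT

Answer: M M M H M H H H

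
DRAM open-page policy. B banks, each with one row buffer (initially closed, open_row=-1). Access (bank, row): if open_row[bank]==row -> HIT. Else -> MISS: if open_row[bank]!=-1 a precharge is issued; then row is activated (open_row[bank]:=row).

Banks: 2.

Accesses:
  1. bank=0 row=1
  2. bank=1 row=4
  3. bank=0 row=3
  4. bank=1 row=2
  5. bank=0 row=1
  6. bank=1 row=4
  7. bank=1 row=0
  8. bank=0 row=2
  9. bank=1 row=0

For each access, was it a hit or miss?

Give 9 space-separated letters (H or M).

Acc 1: bank0 row1 -> MISS (open row1); precharges=0
Acc 2: bank1 row4 -> MISS (open row4); precharges=0
Acc 3: bank0 row3 -> MISS (open row3); precharges=1
Acc 4: bank1 row2 -> MISS (open row2); precharges=2
Acc 5: bank0 row1 -> MISS (open row1); precharges=3
Acc 6: bank1 row4 -> MISS (open row4); precharges=4
Acc 7: bank1 row0 -> MISS (open row0); precharges=5
Acc 8: bank0 row2 -> MISS (open row2); precharges=6
Acc 9: bank1 row0 -> HIT

Answer: M M M M M M M M H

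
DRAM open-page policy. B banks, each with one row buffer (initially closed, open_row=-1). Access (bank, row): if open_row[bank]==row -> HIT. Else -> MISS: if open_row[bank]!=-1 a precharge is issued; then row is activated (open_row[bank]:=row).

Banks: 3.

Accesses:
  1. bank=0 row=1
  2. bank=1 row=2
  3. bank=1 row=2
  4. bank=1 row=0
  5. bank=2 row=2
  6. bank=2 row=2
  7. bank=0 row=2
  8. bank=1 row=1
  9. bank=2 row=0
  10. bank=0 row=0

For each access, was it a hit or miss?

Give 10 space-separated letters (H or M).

Acc 1: bank0 row1 -> MISS (open row1); precharges=0
Acc 2: bank1 row2 -> MISS (open row2); precharges=0
Acc 3: bank1 row2 -> HIT
Acc 4: bank1 row0 -> MISS (open row0); precharges=1
Acc 5: bank2 row2 -> MISS (open row2); precharges=1
Acc 6: bank2 row2 -> HIT
Acc 7: bank0 row2 -> MISS (open row2); precharges=2
Acc 8: bank1 row1 -> MISS (open row1); precharges=3
Acc 9: bank2 row0 -> MISS (open row0); precharges=4
Acc 10: bank0 row0 -> MISS (open row0); precharges=5

Answer: M M H M M H M M M M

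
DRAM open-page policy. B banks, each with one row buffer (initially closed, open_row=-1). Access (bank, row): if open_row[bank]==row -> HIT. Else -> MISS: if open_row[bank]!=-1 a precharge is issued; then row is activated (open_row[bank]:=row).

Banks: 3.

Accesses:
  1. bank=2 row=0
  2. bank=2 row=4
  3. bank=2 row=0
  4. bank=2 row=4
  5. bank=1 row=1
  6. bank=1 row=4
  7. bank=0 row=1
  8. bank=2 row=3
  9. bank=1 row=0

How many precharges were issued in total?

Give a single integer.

Answer: 6

Derivation:
Acc 1: bank2 row0 -> MISS (open row0); precharges=0
Acc 2: bank2 row4 -> MISS (open row4); precharges=1
Acc 3: bank2 row0 -> MISS (open row0); precharges=2
Acc 4: bank2 row4 -> MISS (open row4); precharges=3
Acc 5: bank1 row1 -> MISS (open row1); precharges=3
Acc 6: bank1 row4 -> MISS (open row4); precharges=4
Acc 7: bank0 row1 -> MISS (open row1); precharges=4
Acc 8: bank2 row3 -> MISS (open row3); precharges=5
Acc 9: bank1 row0 -> MISS (open row0); precharges=6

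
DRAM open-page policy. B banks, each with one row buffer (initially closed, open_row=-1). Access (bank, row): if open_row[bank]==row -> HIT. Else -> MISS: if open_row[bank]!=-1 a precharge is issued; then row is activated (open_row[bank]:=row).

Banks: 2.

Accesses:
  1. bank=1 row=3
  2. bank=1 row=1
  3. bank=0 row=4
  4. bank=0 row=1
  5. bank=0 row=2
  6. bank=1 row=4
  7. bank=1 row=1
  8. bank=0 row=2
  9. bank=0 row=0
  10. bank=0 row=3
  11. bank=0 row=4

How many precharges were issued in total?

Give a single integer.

Answer: 8

Derivation:
Acc 1: bank1 row3 -> MISS (open row3); precharges=0
Acc 2: bank1 row1 -> MISS (open row1); precharges=1
Acc 3: bank0 row4 -> MISS (open row4); precharges=1
Acc 4: bank0 row1 -> MISS (open row1); precharges=2
Acc 5: bank0 row2 -> MISS (open row2); precharges=3
Acc 6: bank1 row4 -> MISS (open row4); precharges=4
Acc 7: bank1 row1 -> MISS (open row1); precharges=5
Acc 8: bank0 row2 -> HIT
Acc 9: bank0 row0 -> MISS (open row0); precharges=6
Acc 10: bank0 row3 -> MISS (open row3); precharges=7
Acc 11: bank0 row4 -> MISS (open row4); precharges=8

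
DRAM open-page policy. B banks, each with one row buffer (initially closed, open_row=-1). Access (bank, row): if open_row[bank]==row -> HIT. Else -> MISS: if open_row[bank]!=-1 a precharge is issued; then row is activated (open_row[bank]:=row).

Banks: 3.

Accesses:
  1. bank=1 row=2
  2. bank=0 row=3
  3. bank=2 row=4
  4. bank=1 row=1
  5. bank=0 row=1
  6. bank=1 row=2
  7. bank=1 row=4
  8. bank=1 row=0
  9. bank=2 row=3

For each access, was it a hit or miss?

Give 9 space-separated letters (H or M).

Answer: M M M M M M M M M

Derivation:
Acc 1: bank1 row2 -> MISS (open row2); precharges=0
Acc 2: bank0 row3 -> MISS (open row3); precharges=0
Acc 3: bank2 row4 -> MISS (open row4); precharges=0
Acc 4: bank1 row1 -> MISS (open row1); precharges=1
Acc 5: bank0 row1 -> MISS (open row1); precharges=2
Acc 6: bank1 row2 -> MISS (open row2); precharges=3
Acc 7: bank1 row4 -> MISS (open row4); precharges=4
Acc 8: bank1 row0 -> MISS (open row0); precharges=5
Acc 9: bank2 row3 -> MISS (open row3); precharges=6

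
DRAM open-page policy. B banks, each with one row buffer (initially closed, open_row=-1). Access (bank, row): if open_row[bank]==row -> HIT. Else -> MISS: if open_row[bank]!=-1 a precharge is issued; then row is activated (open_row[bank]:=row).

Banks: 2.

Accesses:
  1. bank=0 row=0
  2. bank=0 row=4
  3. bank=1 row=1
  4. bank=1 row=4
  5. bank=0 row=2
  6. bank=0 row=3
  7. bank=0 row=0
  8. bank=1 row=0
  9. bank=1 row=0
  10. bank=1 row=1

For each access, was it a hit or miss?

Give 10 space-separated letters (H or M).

Acc 1: bank0 row0 -> MISS (open row0); precharges=0
Acc 2: bank0 row4 -> MISS (open row4); precharges=1
Acc 3: bank1 row1 -> MISS (open row1); precharges=1
Acc 4: bank1 row4 -> MISS (open row4); precharges=2
Acc 5: bank0 row2 -> MISS (open row2); precharges=3
Acc 6: bank0 row3 -> MISS (open row3); precharges=4
Acc 7: bank0 row0 -> MISS (open row0); precharges=5
Acc 8: bank1 row0 -> MISS (open row0); precharges=6
Acc 9: bank1 row0 -> HIT
Acc 10: bank1 row1 -> MISS (open row1); precharges=7

Answer: M M M M M M M M H M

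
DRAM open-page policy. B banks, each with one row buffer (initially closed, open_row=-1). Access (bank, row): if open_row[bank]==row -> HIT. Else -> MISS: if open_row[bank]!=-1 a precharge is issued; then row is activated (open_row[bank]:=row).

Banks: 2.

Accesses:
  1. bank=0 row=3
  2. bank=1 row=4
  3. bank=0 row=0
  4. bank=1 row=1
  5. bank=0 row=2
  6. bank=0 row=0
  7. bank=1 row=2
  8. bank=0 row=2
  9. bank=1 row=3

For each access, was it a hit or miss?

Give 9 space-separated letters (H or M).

Answer: M M M M M M M M M

Derivation:
Acc 1: bank0 row3 -> MISS (open row3); precharges=0
Acc 2: bank1 row4 -> MISS (open row4); precharges=0
Acc 3: bank0 row0 -> MISS (open row0); precharges=1
Acc 4: bank1 row1 -> MISS (open row1); precharges=2
Acc 5: bank0 row2 -> MISS (open row2); precharges=3
Acc 6: bank0 row0 -> MISS (open row0); precharges=4
Acc 7: bank1 row2 -> MISS (open row2); precharges=5
Acc 8: bank0 row2 -> MISS (open row2); precharges=6
Acc 9: bank1 row3 -> MISS (open row3); precharges=7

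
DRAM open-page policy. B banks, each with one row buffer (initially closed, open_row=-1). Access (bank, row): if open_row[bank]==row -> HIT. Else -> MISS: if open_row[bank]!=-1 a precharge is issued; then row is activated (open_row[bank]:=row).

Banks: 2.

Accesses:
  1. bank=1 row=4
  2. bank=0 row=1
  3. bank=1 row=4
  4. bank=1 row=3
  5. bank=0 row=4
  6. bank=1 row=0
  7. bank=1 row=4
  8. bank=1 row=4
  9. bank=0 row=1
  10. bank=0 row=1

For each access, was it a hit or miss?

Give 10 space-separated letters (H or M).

Acc 1: bank1 row4 -> MISS (open row4); precharges=0
Acc 2: bank0 row1 -> MISS (open row1); precharges=0
Acc 3: bank1 row4 -> HIT
Acc 4: bank1 row3 -> MISS (open row3); precharges=1
Acc 5: bank0 row4 -> MISS (open row4); precharges=2
Acc 6: bank1 row0 -> MISS (open row0); precharges=3
Acc 7: bank1 row4 -> MISS (open row4); precharges=4
Acc 8: bank1 row4 -> HIT
Acc 9: bank0 row1 -> MISS (open row1); precharges=5
Acc 10: bank0 row1 -> HIT

Answer: M M H M M M M H M H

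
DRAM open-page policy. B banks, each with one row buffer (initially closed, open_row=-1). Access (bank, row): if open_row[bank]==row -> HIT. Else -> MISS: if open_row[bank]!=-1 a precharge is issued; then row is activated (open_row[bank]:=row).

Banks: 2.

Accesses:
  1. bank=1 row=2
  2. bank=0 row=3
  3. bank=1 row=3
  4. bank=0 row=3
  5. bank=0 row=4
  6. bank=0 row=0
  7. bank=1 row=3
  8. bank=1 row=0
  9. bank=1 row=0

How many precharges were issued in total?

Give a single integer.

Acc 1: bank1 row2 -> MISS (open row2); precharges=0
Acc 2: bank0 row3 -> MISS (open row3); precharges=0
Acc 3: bank1 row3 -> MISS (open row3); precharges=1
Acc 4: bank0 row3 -> HIT
Acc 5: bank0 row4 -> MISS (open row4); precharges=2
Acc 6: bank0 row0 -> MISS (open row0); precharges=3
Acc 7: bank1 row3 -> HIT
Acc 8: bank1 row0 -> MISS (open row0); precharges=4
Acc 9: bank1 row0 -> HIT

Answer: 4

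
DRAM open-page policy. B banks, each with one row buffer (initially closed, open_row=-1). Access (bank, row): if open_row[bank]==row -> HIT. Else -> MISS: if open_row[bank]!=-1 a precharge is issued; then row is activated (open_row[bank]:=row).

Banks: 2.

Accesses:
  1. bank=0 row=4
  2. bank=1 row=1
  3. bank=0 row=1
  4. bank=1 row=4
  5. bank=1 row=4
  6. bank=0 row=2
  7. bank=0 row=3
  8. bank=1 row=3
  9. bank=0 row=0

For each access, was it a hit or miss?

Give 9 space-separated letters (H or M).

Answer: M M M M H M M M M

Derivation:
Acc 1: bank0 row4 -> MISS (open row4); precharges=0
Acc 2: bank1 row1 -> MISS (open row1); precharges=0
Acc 3: bank0 row1 -> MISS (open row1); precharges=1
Acc 4: bank1 row4 -> MISS (open row4); precharges=2
Acc 5: bank1 row4 -> HIT
Acc 6: bank0 row2 -> MISS (open row2); precharges=3
Acc 7: bank0 row3 -> MISS (open row3); precharges=4
Acc 8: bank1 row3 -> MISS (open row3); precharges=5
Acc 9: bank0 row0 -> MISS (open row0); precharges=6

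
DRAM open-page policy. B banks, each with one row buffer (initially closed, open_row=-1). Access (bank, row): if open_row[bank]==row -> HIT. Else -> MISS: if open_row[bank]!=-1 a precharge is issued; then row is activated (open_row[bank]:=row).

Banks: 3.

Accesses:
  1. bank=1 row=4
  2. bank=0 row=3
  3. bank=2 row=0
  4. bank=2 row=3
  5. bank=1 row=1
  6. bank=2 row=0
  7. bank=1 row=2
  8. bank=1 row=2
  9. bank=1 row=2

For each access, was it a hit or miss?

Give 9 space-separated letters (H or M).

Acc 1: bank1 row4 -> MISS (open row4); precharges=0
Acc 2: bank0 row3 -> MISS (open row3); precharges=0
Acc 3: bank2 row0 -> MISS (open row0); precharges=0
Acc 4: bank2 row3 -> MISS (open row3); precharges=1
Acc 5: bank1 row1 -> MISS (open row1); precharges=2
Acc 6: bank2 row0 -> MISS (open row0); precharges=3
Acc 7: bank1 row2 -> MISS (open row2); precharges=4
Acc 8: bank1 row2 -> HIT
Acc 9: bank1 row2 -> HIT

Answer: M M M M M M M H H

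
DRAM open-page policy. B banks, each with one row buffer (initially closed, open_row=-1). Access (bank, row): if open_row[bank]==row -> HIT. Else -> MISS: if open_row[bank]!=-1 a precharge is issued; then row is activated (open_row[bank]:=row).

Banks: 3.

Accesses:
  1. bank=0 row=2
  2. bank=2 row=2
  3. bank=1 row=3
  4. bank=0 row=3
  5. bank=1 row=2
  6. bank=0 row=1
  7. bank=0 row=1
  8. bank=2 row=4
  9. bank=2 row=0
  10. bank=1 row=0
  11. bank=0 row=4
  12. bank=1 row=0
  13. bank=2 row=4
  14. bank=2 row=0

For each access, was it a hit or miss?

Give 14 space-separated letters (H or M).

Acc 1: bank0 row2 -> MISS (open row2); precharges=0
Acc 2: bank2 row2 -> MISS (open row2); precharges=0
Acc 3: bank1 row3 -> MISS (open row3); precharges=0
Acc 4: bank0 row3 -> MISS (open row3); precharges=1
Acc 5: bank1 row2 -> MISS (open row2); precharges=2
Acc 6: bank0 row1 -> MISS (open row1); precharges=3
Acc 7: bank0 row1 -> HIT
Acc 8: bank2 row4 -> MISS (open row4); precharges=4
Acc 9: bank2 row0 -> MISS (open row0); precharges=5
Acc 10: bank1 row0 -> MISS (open row0); precharges=6
Acc 11: bank0 row4 -> MISS (open row4); precharges=7
Acc 12: bank1 row0 -> HIT
Acc 13: bank2 row4 -> MISS (open row4); precharges=8
Acc 14: bank2 row0 -> MISS (open row0); precharges=9

Answer: M M M M M M H M M M M H M M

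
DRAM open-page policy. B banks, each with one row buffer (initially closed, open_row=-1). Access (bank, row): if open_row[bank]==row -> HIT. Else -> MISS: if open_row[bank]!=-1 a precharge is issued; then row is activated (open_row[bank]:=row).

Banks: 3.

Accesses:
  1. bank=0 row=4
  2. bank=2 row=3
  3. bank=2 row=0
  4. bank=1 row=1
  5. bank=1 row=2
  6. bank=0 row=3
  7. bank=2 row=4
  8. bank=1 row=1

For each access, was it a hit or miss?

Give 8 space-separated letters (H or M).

Acc 1: bank0 row4 -> MISS (open row4); precharges=0
Acc 2: bank2 row3 -> MISS (open row3); precharges=0
Acc 3: bank2 row0 -> MISS (open row0); precharges=1
Acc 4: bank1 row1 -> MISS (open row1); precharges=1
Acc 5: bank1 row2 -> MISS (open row2); precharges=2
Acc 6: bank0 row3 -> MISS (open row3); precharges=3
Acc 7: bank2 row4 -> MISS (open row4); precharges=4
Acc 8: bank1 row1 -> MISS (open row1); precharges=5

Answer: M M M M M M M M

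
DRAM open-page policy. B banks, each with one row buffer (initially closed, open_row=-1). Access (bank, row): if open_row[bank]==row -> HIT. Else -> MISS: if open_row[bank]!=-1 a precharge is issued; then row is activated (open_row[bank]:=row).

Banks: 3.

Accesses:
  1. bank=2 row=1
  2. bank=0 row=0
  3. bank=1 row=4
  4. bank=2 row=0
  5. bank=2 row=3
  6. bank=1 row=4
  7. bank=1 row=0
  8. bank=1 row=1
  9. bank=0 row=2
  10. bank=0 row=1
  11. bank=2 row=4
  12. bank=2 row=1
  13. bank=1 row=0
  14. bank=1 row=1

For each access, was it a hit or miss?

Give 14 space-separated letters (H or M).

Answer: M M M M M H M M M M M M M M

Derivation:
Acc 1: bank2 row1 -> MISS (open row1); precharges=0
Acc 2: bank0 row0 -> MISS (open row0); precharges=0
Acc 3: bank1 row4 -> MISS (open row4); precharges=0
Acc 4: bank2 row0 -> MISS (open row0); precharges=1
Acc 5: bank2 row3 -> MISS (open row3); precharges=2
Acc 6: bank1 row4 -> HIT
Acc 7: bank1 row0 -> MISS (open row0); precharges=3
Acc 8: bank1 row1 -> MISS (open row1); precharges=4
Acc 9: bank0 row2 -> MISS (open row2); precharges=5
Acc 10: bank0 row1 -> MISS (open row1); precharges=6
Acc 11: bank2 row4 -> MISS (open row4); precharges=7
Acc 12: bank2 row1 -> MISS (open row1); precharges=8
Acc 13: bank1 row0 -> MISS (open row0); precharges=9
Acc 14: bank1 row1 -> MISS (open row1); precharges=10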